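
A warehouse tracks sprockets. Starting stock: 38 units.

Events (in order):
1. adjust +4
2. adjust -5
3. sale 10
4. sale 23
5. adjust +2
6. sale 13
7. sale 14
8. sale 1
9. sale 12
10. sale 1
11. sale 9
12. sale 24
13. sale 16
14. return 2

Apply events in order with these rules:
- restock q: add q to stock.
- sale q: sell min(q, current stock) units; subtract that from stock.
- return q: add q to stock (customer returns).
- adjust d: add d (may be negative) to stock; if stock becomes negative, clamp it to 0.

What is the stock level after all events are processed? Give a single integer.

Answer: 2

Derivation:
Processing events:
Start: stock = 38
  Event 1 (adjust +4): 38 + 4 = 42
  Event 2 (adjust -5): 42 + -5 = 37
  Event 3 (sale 10): sell min(10,37)=10. stock: 37 - 10 = 27. total_sold = 10
  Event 4 (sale 23): sell min(23,27)=23. stock: 27 - 23 = 4. total_sold = 33
  Event 5 (adjust +2): 4 + 2 = 6
  Event 6 (sale 13): sell min(13,6)=6. stock: 6 - 6 = 0. total_sold = 39
  Event 7 (sale 14): sell min(14,0)=0. stock: 0 - 0 = 0. total_sold = 39
  Event 8 (sale 1): sell min(1,0)=0. stock: 0 - 0 = 0. total_sold = 39
  Event 9 (sale 12): sell min(12,0)=0. stock: 0 - 0 = 0. total_sold = 39
  Event 10 (sale 1): sell min(1,0)=0. stock: 0 - 0 = 0. total_sold = 39
  Event 11 (sale 9): sell min(9,0)=0. stock: 0 - 0 = 0. total_sold = 39
  Event 12 (sale 24): sell min(24,0)=0. stock: 0 - 0 = 0. total_sold = 39
  Event 13 (sale 16): sell min(16,0)=0. stock: 0 - 0 = 0. total_sold = 39
  Event 14 (return 2): 0 + 2 = 2
Final: stock = 2, total_sold = 39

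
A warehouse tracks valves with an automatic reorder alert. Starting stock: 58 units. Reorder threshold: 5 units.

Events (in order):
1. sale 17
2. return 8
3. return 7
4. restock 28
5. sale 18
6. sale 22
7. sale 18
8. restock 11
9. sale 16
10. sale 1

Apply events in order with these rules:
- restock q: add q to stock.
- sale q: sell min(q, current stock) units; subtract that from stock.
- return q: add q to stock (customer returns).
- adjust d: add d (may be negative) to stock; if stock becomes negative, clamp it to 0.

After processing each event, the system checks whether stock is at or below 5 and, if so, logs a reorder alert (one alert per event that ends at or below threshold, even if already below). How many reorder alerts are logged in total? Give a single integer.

Processing events:
Start: stock = 58
  Event 1 (sale 17): sell min(17,58)=17. stock: 58 - 17 = 41. total_sold = 17
  Event 2 (return 8): 41 + 8 = 49
  Event 3 (return 7): 49 + 7 = 56
  Event 4 (restock 28): 56 + 28 = 84
  Event 5 (sale 18): sell min(18,84)=18. stock: 84 - 18 = 66. total_sold = 35
  Event 6 (sale 22): sell min(22,66)=22. stock: 66 - 22 = 44. total_sold = 57
  Event 7 (sale 18): sell min(18,44)=18. stock: 44 - 18 = 26. total_sold = 75
  Event 8 (restock 11): 26 + 11 = 37
  Event 9 (sale 16): sell min(16,37)=16. stock: 37 - 16 = 21. total_sold = 91
  Event 10 (sale 1): sell min(1,21)=1. stock: 21 - 1 = 20. total_sold = 92
Final: stock = 20, total_sold = 92

Checking against threshold 5:
  After event 1: stock=41 > 5
  After event 2: stock=49 > 5
  After event 3: stock=56 > 5
  After event 4: stock=84 > 5
  After event 5: stock=66 > 5
  After event 6: stock=44 > 5
  After event 7: stock=26 > 5
  After event 8: stock=37 > 5
  After event 9: stock=21 > 5
  After event 10: stock=20 > 5
Alert events: []. Count = 0

Answer: 0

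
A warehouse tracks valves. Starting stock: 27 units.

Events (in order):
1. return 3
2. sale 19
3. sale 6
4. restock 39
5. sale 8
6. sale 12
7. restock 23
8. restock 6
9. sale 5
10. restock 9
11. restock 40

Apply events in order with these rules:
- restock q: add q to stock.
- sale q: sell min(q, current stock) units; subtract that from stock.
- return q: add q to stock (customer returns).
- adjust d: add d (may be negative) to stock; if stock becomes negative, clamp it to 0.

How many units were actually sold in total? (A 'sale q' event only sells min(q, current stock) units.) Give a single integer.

Answer: 50

Derivation:
Processing events:
Start: stock = 27
  Event 1 (return 3): 27 + 3 = 30
  Event 2 (sale 19): sell min(19,30)=19. stock: 30 - 19 = 11. total_sold = 19
  Event 3 (sale 6): sell min(6,11)=6. stock: 11 - 6 = 5. total_sold = 25
  Event 4 (restock 39): 5 + 39 = 44
  Event 5 (sale 8): sell min(8,44)=8. stock: 44 - 8 = 36. total_sold = 33
  Event 6 (sale 12): sell min(12,36)=12. stock: 36 - 12 = 24. total_sold = 45
  Event 7 (restock 23): 24 + 23 = 47
  Event 8 (restock 6): 47 + 6 = 53
  Event 9 (sale 5): sell min(5,53)=5. stock: 53 - 5 = 48. total_sold = 50
  Event 10 (restock 9): 48 + 9 = 57
  Event 11 (restock 40): 57 + 40 = 97
Final: stock = 97, total_sold = 50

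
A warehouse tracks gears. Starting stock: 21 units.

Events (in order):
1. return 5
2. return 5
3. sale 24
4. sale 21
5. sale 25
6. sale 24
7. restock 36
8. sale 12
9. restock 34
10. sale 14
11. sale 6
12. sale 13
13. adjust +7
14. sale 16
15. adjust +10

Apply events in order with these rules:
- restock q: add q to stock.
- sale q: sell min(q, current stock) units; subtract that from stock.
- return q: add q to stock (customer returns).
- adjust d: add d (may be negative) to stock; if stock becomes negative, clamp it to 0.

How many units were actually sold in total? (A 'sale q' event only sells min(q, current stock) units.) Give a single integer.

Processing events:
Start: stock = 21
  Event 1 (return 5): 21 + 5 = 26
  Event 2 (return 5): 26 + 5 = 31
  Event 3 (sale 24): sell min(24,31)=24. stock: 31 - 24 = 7. total_sold = 24
  Event 4 (sale 21): sell min(21,7)=7. stock: 7 - 7 = 0. total_sold = 31
  Event 5 (sale 25): sell min(25,0)=0. stock: 0 - 0 = 0. total_sold = 31
  Event 6 (sale 24): sell min(24,0)=0. stock: 0 - 0 = 0. total_sold = 31
  Event 7 (restock 36): 0 + 36 = 36
  Event 8 (sale 12): sell min(12,36)=12. stock: 36 - 12 = 24. total_sold = 43
  Event 9 (restock 34): 24 + 34 = 58
  Event 10 (sale 14): sell min(14,58)=14. stock: 58 - 14 = 44. total_sold = 57
  Event 11 (sale 6): sell min(6,44)=6. stock: 44 - 6 = 38. total_sold = 63
  Event 12 (sale 13): sell min(13,38)=13. stock: 38 - 13 = 25. total_sold = 76
  Event 13 (adjust +7): 25 + 7 = 32
  Event 14 (sale 16): sell min(16,32)=16. stock: 32 - 16 = 16. total_sold = 92
  Event 15 (adjust +10): 16 + 10 = 26
Final: stock = 26, total_sold = 92

Answer: 92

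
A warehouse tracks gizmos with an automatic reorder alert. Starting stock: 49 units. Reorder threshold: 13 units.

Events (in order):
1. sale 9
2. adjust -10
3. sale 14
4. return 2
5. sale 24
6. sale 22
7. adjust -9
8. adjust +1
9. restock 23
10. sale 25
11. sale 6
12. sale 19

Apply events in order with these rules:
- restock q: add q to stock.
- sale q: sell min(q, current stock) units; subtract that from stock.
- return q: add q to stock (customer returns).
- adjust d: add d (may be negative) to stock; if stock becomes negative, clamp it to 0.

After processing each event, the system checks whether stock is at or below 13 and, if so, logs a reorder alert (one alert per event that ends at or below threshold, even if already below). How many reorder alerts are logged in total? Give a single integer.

Processing events:
Start: stock = 49
  Event 1 (sale 9): sell min(9,49)=9. stock: 49 - 9 = 40. total_sold = 9
  Event 2 (adjust -10): 40 + -10 = 30
  Event 3 (sale 14): sell min(14,30)=14. stock: 30 - 14 = 16. total_sold = 23
  Event 4 (return 2): 16 + 2 = 18
  Event 5 (sale 24): sell min(24,18)=18. stock: 18 - 18 = 0. total_sold = 41
  Event 6 (sale 22): sell min(22,0)=0. stock: 0 - 0 = 0. total_sold = 41
  Event 7 (adjust -9): 0 + -9 = 0 (clamped to 0)
  Event 8 (adjust +1): 0 + 1 = 1
  Event 9 (restock 23): 1 + 23 = 24
  Event 10 (sale 25): sell min(25,24)=24. stock: 24 - 24 = 0. total_sold = 65
  Event 11 (sale 6): sell min(6,0)=0. stock: 0 - 0 = 0. total_sold = 65
  Event 12 (sale 19): sell min(19,0)=0. stock: 0 - 0 = 0. total_sold = 65
Final: stock = 0, total_sold = 65

Checking against threshold 13:
  After event 1: stock=40 > 13
  After event 2: stock=30 > 13
  After event 3: stock=16 > 13
  After event 4: stock=18 > 13
  After event 5: stock=0 <= 13 -> ALERT
  After event 6: stock=0 <= 13 -> ALERT
  After event 7: stock=0 <= 13 -> ALERT
  After event 8: stock=1 <= 13 -> ALERT
  After event 9: stock=24 > 13
  After event 10: stock=0 <= 13 -> ALERT
  After event 11: stock=0 <= 13 -> ALERT
  After event 12: stock=0 <= 13 -> ALERT
Alert events: [5, 6, 7, 8, 10, 11, 12]. Count = 7

Answer: 7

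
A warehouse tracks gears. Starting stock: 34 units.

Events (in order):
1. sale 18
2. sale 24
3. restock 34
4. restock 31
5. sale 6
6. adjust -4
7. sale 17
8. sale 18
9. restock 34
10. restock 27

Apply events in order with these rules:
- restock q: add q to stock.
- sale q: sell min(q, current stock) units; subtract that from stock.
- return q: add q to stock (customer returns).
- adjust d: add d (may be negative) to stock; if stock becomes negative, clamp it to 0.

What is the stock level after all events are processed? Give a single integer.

Processing events:
Start: stock = 34
  Event 1 (sale 18): sell min(18,34)=18. stock: 34 - 18 = 16. total_sold = 18
  Event 2 (sale 24): sell min(24,16)=16. stock: 16 - 16 = 0. total_sold = 34
  Event 3 (restock 34): 0 + 34 = 34
  Event 4 (restock 31): 34 + 31 = 65
  Event 5 (sale 6): sell min(6,65)=6. stock: 65 - 6 = 59. total_sold = 40
  Event 6 (adjust -4): 59 + -4 = 55
  Event 7 (sale 17): sell min(17,55)=17. stock: 55 - 17 = 38. total_sold = 57
  Event 8 (sale 18): sell min(18,38)=18. stock: 38 - 18 = 20. total_sold = 75
  Event 9 (restock 34): 20 + 34 = 54
  Event 10 (restock 27): 54 + 27 = 81
Final: stock = 81, total_sold = 75

Answer: 81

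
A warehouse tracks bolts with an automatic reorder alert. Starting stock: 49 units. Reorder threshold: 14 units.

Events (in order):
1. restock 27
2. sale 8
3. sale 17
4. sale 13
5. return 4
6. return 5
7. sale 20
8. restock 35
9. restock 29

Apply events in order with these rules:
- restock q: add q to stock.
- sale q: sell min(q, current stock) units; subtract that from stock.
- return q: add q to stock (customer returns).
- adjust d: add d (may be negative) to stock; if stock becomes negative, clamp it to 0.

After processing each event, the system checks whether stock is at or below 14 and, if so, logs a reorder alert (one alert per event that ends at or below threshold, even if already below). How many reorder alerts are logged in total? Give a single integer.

Processing events:
Start: stock = 49
  Event 1 (restock 27): 49 + 27 = 76
  Event 2 (sale 8): sell min(8,76)=8. stock: 76 - 8 = 68. total_sold = 8
  Event 3 (sale 17): sell min(17,68)=17. stock: 68 - 17 = 51. total_sold = 25
  Event 4 (sale 13): sell min(13,51)=13. stock: 51 - 13 = 38. total_sold = 38
  Event 5 (return 4): 38 + 4 = 42
  Event 6 (return 5): 42 + 5 = 47
  Event 7 (sale 20): sell min(20,47)=20. stock: 47 - 20 = 27. total_sold = 58
  Event 8 (restock 35): 27 + 35 = 62
  Event 9 (restock 29): 62 + 29 = 91
Final: stock = 91, total_sold = 58

Checking against threshold 14:
  After event 1: stock=76 > 14
  After event 2: stock=68 > 14
  After event 3: stock=51 > 14
  After event 4: stock=38 > 14
  After event 5: stock=42 > 14
  After event 6: stock=47 > 14
  After event 7: stock=27 > 14
  After event 8: stock=62 > 14
  After event 9: stock=91 > 14
Alert events: []. Count = 0

Answer: 0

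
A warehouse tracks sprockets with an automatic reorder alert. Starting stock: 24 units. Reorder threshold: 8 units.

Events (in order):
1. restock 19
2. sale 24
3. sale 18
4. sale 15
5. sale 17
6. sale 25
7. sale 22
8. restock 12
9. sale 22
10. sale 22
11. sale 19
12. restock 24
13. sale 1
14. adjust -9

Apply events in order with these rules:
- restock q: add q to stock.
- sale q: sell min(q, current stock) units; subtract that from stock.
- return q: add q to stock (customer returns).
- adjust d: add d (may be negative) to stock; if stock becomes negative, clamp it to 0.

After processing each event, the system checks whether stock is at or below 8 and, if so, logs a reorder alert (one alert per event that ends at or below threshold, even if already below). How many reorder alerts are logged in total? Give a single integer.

Answer: 8

Derivation:
Processing events:
Start: stock = 24
  Event 1 (restock 19): 24 + 19 = 43
  Event 2 (sale 24): sell min(24,43)=24. stock: 43 - 24 = 19. total_sold = 24
  Event 3 (sale 18): sell min(18,19)=18. stock: 19 - 18 = 1. total_sold = 42
  Event 4 (sale 15): sell min(15,1)=1. stock: 1 - 1 = 0. total_sold = 43
  Event 5 (sale 17): sell min(17,0)=0. stock: 0 - 0 = 0. total_sold = 43
  Event 6 (sale 25): sell min(25,0)=0. stock: 0 - 0 = 0. total_sold = 43
  Event 7 (sale 22): sell min(22,0)=0. stock: 0 - 0 = 0. total_sold = 43
  Event 8 (restock 12): 0 + 12 = 12
  Event 9 (sale 22): sell min(22,12)=12. stock: 12 - 12 = 0. total_sold = 55
  Event 10 (sale 22): sell min(22,0)=0. stock: 0 - 0 = 0. total_sold = 55
  Event 11 (sale 19): sell min(19,0)=0. stock: 0 - 0 = 0. total_sold = 55
  Event 12 (restock 24): 0 + 24 = 24
  Event 13 (sale 1): sell min(1,24)=1. stock: 24 - 1 = 23. total_sold = 56
  Event 14 (adjust -9): 23 + -9 = 14
Final: stock = 14, total_sold = 56

Checking against threshold 8:
  After event 1: stock=43 > 8
  After event 2: stock=19 > 8
  After event 3: stock=1 <= 8 -> ALERT
  After event 4: stock=0 <= 8 -> ALERT
  After event 5: stock=0 <= 8 -> ALERT
  After event 6: stock=0 <= 8 -> ALERT
  After event 7: stock=0 <= 8 -> ALERT
  After event 8: stock=12 > 8
  After event 9: stock=0 <= 8 -> ALERT
  After event 10: stock=0 <= 8 -> ALERT
  After event 11: stock=0 <= 8 -> ALERT
  After event 12: stock=24 > 8
  After event 13: stock=23 > 8
  After event 14: stock=14 > 8
Alert events: [3, 4, 5, 6, 7, 9, 10, 11]. Count = 8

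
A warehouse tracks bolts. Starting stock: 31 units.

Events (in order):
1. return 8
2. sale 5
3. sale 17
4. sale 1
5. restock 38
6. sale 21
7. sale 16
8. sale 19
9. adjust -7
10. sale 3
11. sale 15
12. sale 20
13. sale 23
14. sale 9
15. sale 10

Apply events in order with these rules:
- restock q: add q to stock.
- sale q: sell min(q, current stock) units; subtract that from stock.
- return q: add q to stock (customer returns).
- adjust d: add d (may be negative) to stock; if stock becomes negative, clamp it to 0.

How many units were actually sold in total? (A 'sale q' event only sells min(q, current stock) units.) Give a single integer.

Answer: 77

Derivation:
Processing events:
Start: stock = 31
  Event 1 (return 8): 31 + 8 = 39
  Event 2 (sale 5): sell min(5,39)=5. stock: 39 - 5 = 34. total_sold = 5
  Event 3 (sale 17): sell min(17,34)=17. stock: 34 - 17 = 17. total_sold = 22
  Event 4 (sale 1): sell min(1,17)=1. stock: 17 - 1 = 16. total_sold = 23
  Event 5 (restock 38): 16 + 38 = 54
  Event 6 (sale 21): sell min(21,54)=21. stock: 54 - 21 = 33. total_sold = 44
  Event 7 (sale 16): sell min(16,33)=16. stock: 33 - 16 = 17. total_sold = 60
  Event 8 (sale 19): sell min(19,17)=17. stock: 17 - 17 = 0. total_sold = 77
  Event 9 (adjust -7): 0 + -7 = 0 (clamped to 0)
  Event 10 (sale 3): sell min(3,0)=0. stock: 0 - 0 = 0. total_sold = 77
  Event 11 (sale 15): sell min(15,0)=0. stock: 0 - 0 = 0. total_sold = 77
  Event 12 (sale 20): sell min(20,0)=0. stock: 0 - 0 = 0. total_sold = 77
  Event 13 (sale 23): sell min(23,0)=0. stock: 0 - 0 = 0. total_sold = 77
  Event 14 (sale 9): sell min(9,0)=0. stock: 0 - 0 = 0. total_sold = 77
  Event 15 (sale 10): sell min(10,0)=0. stock: 0 - 0 = 0. total_sold = 77
Final: stock = 0, total_sold = 77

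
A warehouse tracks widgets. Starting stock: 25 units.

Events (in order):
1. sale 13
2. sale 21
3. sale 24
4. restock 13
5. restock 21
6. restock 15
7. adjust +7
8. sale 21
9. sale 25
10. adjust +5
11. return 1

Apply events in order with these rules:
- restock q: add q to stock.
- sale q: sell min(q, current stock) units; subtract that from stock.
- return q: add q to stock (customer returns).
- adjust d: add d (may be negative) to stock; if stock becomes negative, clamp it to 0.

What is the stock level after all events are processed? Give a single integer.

Processing events:
Start: stock = 25
  Event 1 (sale 13): sell min(13,25)=13. stock: 25 - 13 = 12. total_sold = 13
  Event 2 (sale 21): sell min(21,12)=12. stock: 12 - 12 = 0. total_sold = 25
  Event 3 (sale 24): sell min(24,0)=0. stock: 0 - 0 = 0. total_sold = 25
  Event 4 (restock 13): 0 + 13 = 13
  Event 5 (restock 21): 13 + 21 = 34
  Event 6 (restock 15): 34 + 15 = 49
  Event 7 (adjust +7): 49 + 7 = 56
  Event 8 (sale 21): sell min(21,56)=21. stock: 56 - 21 = 35. total_sold = 46
  Event 9 (sale 25): sell min(25,35)=25. stock: 35 - 25 = 10. total_sold = 71
  Event 10 (adjust +5): 10 + 5 = 15
  Event 11 (return 1): 15 + 1 = 16
Final: stock = 16, total_sold = 71

Answer: 16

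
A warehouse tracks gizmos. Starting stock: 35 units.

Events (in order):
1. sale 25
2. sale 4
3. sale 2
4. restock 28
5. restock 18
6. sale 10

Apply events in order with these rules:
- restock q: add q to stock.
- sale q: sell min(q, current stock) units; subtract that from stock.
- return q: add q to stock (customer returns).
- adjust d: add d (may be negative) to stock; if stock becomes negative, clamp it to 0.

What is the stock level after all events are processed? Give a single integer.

Answer: 40

Derivation:
Processing events:
Start: stock = 35
  Event 1 (sale 25): sell min(25,35)=25. stock: 35 - 25 = 10. total_sold = 25
  Event 2 (sale 4): sell min(4,10)=4. stock: 10 - 4 = 6. total_sold = 29
  Event 3 (sale 2): sell min(2,6)=2. stock: 6 - 2 = 4. total_sold = 31
  Event 4 (restock 28): 4 + 28 = 32
  Event 5 (restock 18): 32 + 18 = 50
  Event 6 (sale 10): sell min(10,50)=10. stock: 50 - 10 = 40. total_sold = 41
Final: stock = 40, total_sold = 41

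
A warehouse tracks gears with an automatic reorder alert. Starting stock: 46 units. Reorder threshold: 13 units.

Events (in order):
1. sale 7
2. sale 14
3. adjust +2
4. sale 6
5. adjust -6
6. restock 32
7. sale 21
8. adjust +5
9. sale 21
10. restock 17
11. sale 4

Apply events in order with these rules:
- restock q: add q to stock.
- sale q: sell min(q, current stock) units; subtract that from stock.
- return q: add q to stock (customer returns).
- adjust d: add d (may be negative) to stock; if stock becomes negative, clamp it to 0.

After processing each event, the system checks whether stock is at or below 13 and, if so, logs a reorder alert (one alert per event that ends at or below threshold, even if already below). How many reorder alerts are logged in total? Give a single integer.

Processing events:
Start: stock = 46
  Event 1 (sale 7): sell min(7,46)=7. stock: 46 - 7 = 39. total_sold = 7
  Event 2 (sale 14): sell min(14,39)=14. stock: 39 - 14 = 25. total_sold = 21
  Event 3 (adjust +2): 25 + 2 = 27
  Event 4 (sale 6): sell min(6,27)=6. stock: 27 - 6 = 21. total_sold = 27
  Event 5 (adjust -6): 21 + -6 = 15
  Event 6 (restock 32): 15 + 32 = 47
  Event 7 (sale 21): sell min(21,47)=21. stock: 47 - 21 = 26. total_sold = 48
  Event 8 (adjust +5): 26 + 5 = 31
  Event 9 (sale 21): sell min(21,31)=21. stock: 31 - 21 = 10. total_sold = 69
  Event 10 (restock 17): 10 + 17 = 27
  Event 11 (sale 4): sell min(4,27)=4. stock: 27 - 4 = 23. total_sold = 73
Final: stock = 23, total_sold = 73

Checking against threshold 13:
  After event 1: stock=39 > 13
  After event 2: stock=25 > 13
  After event 3: stock=27 > 13
  After event 4: stock=21 > 13
  After event 5: stock=15 > 13
  After event 6: stock=47 > 13
  After event 7: stock=26 > 13
  After event 8: stock=31 > 13
  After event 9: stock=10 <= 13 -> ALERT
  After event 10: stock=27 > 13
  After event 11: stock=23 > 13
Alert events: [9]. Count = 1

Answer: 1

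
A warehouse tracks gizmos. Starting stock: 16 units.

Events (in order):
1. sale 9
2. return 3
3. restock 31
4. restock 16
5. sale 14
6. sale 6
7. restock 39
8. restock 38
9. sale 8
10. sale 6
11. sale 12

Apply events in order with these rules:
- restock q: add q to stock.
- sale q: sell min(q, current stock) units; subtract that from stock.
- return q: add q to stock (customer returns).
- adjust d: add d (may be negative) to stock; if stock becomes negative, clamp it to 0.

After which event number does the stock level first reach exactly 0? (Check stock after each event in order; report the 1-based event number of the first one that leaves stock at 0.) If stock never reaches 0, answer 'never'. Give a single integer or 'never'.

Answer: never

Derivation:
Processing events:
Start: stock = 16
  Event 1 (sale 9): sell min(9,16)=9. stock: 16 - 9 = 7. total_sold = 9
  Event 2 (return 3): 7 + 3 = 10
  Event 3 (restock 31): 10 + 31 = 41
  Event 4 (restock 16): 41 + 16 = 57
  Event 5 (sale 14): sell min(14,57)=14. stock: 57 - 14 = 43. total_sold = 23
  Event 6 (sale 6): sell min(6,43)=6. stock: 43 - 6 = 37. total_sold = 29
  Event 7 (restock 39): 37 + 39 = 76
  Event 8 (restock 38): 76 + 38 = 114
  Event 9 (sale 8): sell min(8,114)=8. stock: 114 - 8 = 106. total_sold = 37
  Event 10 (sale 6): sell min(6,106)=6. stock: 106 - 6 = 100. total_sold = 43
  Event 11 (sale 12): sell min(12,100)=12. stock: 100 - 12 = 88. total_sold = 55
Final: stock = 88, total_sold = 55

Stock never reaches 0.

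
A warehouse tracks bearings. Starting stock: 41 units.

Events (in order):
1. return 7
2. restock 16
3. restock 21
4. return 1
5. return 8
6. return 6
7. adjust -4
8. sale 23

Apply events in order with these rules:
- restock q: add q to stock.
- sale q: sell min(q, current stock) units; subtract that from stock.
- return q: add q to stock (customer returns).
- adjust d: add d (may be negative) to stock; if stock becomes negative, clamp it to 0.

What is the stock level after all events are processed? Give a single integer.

Processing events:
Start: stock = 41
  Event 1 (return 7): 41 + 7 = 48
  Event 2 (restock 16): 48 + 16 = 64
  Event 3 (restock 21): 64 + 21 = 85
  Event 4 (return 1): 85 + 1 = 86
  Event 5 (return 8): 86 + 8 = 94
  Event 6 (return 6): 94 + 6 = 100
  Event 7 (adjust -4): 100 + -4 = 96
  Event 8 (sale 23): sell min(23,96)=23. stock: 96 - 23 = 73. total_sold = 23
Final: stock = 73, total_sold = 23

Answer: 73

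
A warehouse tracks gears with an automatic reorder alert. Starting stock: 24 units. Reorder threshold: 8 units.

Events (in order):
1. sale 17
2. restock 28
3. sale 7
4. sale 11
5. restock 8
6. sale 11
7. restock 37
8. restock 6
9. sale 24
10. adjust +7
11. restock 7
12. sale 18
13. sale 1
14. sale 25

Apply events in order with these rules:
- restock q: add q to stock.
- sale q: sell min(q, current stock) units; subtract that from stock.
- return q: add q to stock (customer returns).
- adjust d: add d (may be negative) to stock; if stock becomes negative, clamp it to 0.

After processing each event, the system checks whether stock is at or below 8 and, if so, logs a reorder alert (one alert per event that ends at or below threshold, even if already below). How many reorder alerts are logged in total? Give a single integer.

Processing events:
Start: stock = 24
  Event 1 (sale 17): sell min(17,24)=17. stock: 24 - 17 = 7. total_sold = 17
  Event 2 (restock 28): 7 + 28 = 35
  Event 3 (sale 7): sell min(7,35)=7. stock: 35 - 7 = 28. total_sold = 24
  Event 4 (sale 11): sell min(11,28)=11. stock: 28 - 11 = 17. total_sold = 35
  Event 5 (restock 8): 17 + 8 = 25
  Event 6 (sale 11): sell min(11,25)=11. stock: 25 - 11 = 14. total_sold = 46
  Event 7 (restock 37): 14 + 37 = 51
  Event 8 (restock 6): 51 + 6 = 57
  Event 9 (sale 24): sell min(24,57)=24. stock: 57 - 24 = 33. total_sold = 70
  Event 10 (adjust +7): 33 + 7 = 40
  Event 11 (restock 7): 40 + 7 = 47
  Event 12 (sale 18): sell min(18,47)=18. stock: 47 - 18 = 29. total_sold = 88
  Event 13 (sale 1): sell min(1,29)=1. stock: 29 - 1 = 28. total_sold = 89
  Event 14 (sale 25): sell min(25,28)=25. stock: 28 - 25 = 3. total_sold = 114
Final: stock = 3, total_sold = 114

Checking against threshold 8:
  After event 1: stock=7 <= 8 -> ALERT
  After event 2: stock=35 > 8
  After event 3: stock=28 > 8
  After event 4: stock=17 > 8
  After event 5: stock=25 > 8
  After event 6: stock=14 > 8
  After event 7: stock=51 > 8
  After event 8: stock=57 > 8
  After event 9: stock=33 > 8
  After event 10: stock=40 > 8
  After event 11: stock=47 > 8
  After event 12: stock=29 > 8
  After event 13: stock=28 > 8
  After event 14: stock=3 <= 8 -> ALERT
Alert events: [1, 14]. Count = 2

Answer: 2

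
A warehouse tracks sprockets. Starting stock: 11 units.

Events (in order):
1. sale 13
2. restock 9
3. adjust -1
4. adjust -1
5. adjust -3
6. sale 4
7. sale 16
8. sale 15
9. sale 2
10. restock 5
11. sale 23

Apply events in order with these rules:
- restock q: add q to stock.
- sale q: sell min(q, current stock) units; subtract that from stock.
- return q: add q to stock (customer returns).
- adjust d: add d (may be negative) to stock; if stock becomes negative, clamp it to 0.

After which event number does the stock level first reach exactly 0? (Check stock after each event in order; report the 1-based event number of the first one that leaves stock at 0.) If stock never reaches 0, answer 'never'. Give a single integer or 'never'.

Answer: 1

Derivation:
Processing events:
Start: stock = 11
  Event 1 (sale 13): sell min(13,11)=11. stock: 11 - 11 = 0. total_sold = 11
  Event 2 (restock 9): 0 + 9 = 9
  Event 3 (adjust -1): 9 + -1 = 8
  Event 4 (adjust -1): 8 + -1 = 7
  Event 5 (adjust -3): 7 + -3 = 4
  Event 6 (sale 4): sell min(4,4)=4. stock: 4 - 4 = 0. total_sold = 15
  Event 7 (sale 16): sell min(16,0)=0. stock: 0 - 0 = 0. total_sold = 15
  Event 8 (sale 15): sell min(15,0)=0. stock: 0 - 0 = 0. total_sold = 15
  Event 9 (sale 2): sell min(2,0)=0. stock: 0 - 0 = 0. total_sold = 15
  Event 10 (restock 5): 0 + 5 = 5
  Event 11 (sale 23): sell min(23,5)=5. stock: 5 - 5 = 0. total_sold = 20
Final: stock = 0, total_sold = 20

First zero at event 1.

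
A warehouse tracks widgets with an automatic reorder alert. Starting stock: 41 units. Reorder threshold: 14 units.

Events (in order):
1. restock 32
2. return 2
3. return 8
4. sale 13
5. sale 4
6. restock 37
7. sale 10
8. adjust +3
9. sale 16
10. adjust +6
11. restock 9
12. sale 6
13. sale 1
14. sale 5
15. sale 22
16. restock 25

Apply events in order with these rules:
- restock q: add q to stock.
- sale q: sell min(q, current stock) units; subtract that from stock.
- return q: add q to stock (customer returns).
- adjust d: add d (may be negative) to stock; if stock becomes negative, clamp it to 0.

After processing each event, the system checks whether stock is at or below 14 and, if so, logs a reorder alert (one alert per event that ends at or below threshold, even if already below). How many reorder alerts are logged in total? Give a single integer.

Answer: 0

Derivation:
Processing events:
Start: stock = 41
  Event 1 (restock 32): 41 + 32 = 73
  Event 2 (return 2): 73 + 2 = 75
  Event 3 (return 8): 75 + 8 = 83
  Event 4 (sale 13): sell min(13,83)=13. stock: 83 - 13 = 70. total_sold = 13
  Event 5 (sale 4): sell min(4,70)=4. stock: 70 - 4 = 66. total_sold = 17
  Event 6 (restock 37): 66 + 37 = 103
  Event 7 (sale 10): sell min(10,103)=10. stock: 103 - 10 = 93. total_sold = 27
  Event 8 (adjust +3): 93 + 3 = 96
  Event 9 (sale 16): sell min(16,96)=16. stock: 96 - 16 = 80. total_sold = 43
  Event 10 (adjust +6): 80 + 6 = 86
  Event 11 (restock 9): 86 + 9 = 95
  Event 12 (sale 6): sell min(6,95)=6. stock: 95 - 6 = 89. total_sold = 49
  Event 13 (sale 1): sell min(1,89)=1. stock: 89 - 1 = 88. total_sold = 50
  Event 14 (sale 5): sell min(5,88)=5. stock: 88 - 5 = 83. total_sold = 55
  Event 15 (sale 22): sell min(22,83)=22. stock: 83 - 22 = 61. total_sold = 77
  Event 16 (restock 25): 61 + 25 = 86
Final: stock = 86, total_sold = 77

Checking against threshold 14:
  After event 1: stock=73 > 14
  After event 2: stock=75 > 14
  After event 3: stock=83 > 14
  After event 4: stock=70 > 14
  After event 5: stock=66 > 14
  After event 6: stock=103 > 14
  After event 7: stock=93 > 14
  After event 8: stock=96 > 14
  After event 9: stock=80 > 14
  After event 10: stock=86 > 14
  After event 11: stock=95 > 14
  After event 12: stock=89 > 14
  After event 13: stock=88 > 14
  After event 14: stock=83 > 14
  After event 15: stock=61 > 14
  After event 16: stock=86 > 14
Alert events: []. Count = 0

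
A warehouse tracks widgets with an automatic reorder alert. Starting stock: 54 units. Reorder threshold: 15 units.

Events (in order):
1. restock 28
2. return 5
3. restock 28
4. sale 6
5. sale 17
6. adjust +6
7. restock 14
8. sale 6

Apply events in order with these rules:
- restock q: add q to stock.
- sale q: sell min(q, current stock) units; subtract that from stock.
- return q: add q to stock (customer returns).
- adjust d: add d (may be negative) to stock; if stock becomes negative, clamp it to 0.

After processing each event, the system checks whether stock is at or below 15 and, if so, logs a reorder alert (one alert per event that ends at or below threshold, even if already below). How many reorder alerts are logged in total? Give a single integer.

Processing events:
Start: stock = 54
  Event 1 (restock 28): 54 + 28 = 82
  Event 2 (return 5): 82 + 5 = 87
  Event 3 (restock 28): 87 + 28 = 115
  Event 4 (sale 6): sell min(6,115)=6. stock: 115 - 6 = 109. total_sold = 6
  Event 5 (sale 17): sell min(17,109)=17. stock: 109 - 17 = 92. total_sold = 23
  Event 6 (adjust +6): 92 + 6 = 98
  Event 7 (restock 14): 98 + 14 = 112
  Event 8 (sale 6): sell min(6,112)=6. stock: 112 - 6 = 106. total_sold = 29
Final: stock = 106, total_sold = 29

Checking against threshold 15:
  After event 1: stock=82 > 15
  After event 2: stock=87 > 15
  After event 3: stock=115 > 15
  After event 4: stock=109 > 15
  After event 5: stock=92 > 15
  After event 6: stock=98 > 15
  After event 7: stock=112 > 15
  After event 8: stock=106 > 15
Alert events: []. Count = 0

Answer: 0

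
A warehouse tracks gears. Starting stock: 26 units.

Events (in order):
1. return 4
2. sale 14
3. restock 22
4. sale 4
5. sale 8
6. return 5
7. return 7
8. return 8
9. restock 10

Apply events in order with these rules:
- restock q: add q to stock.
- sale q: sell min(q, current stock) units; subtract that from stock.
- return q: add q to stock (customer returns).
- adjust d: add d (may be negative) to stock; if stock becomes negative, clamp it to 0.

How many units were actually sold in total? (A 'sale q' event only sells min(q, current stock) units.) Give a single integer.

Answer: 26

Derivation:
Processing events:
Start: stock = 26
  Event 1 (return 4): 26 + 4 = 30
  Event 2 (sale 14): sell min(14,30)=14. stock: 30 - 14 = 16. total_sold = 14
  Event 3 (restock 22): 16 + 22 = 38
  Event 4 (sale 4): sell min(4,38)=4. stock: 38 - 4 = 34. total_sold = 18
  Event 5 (sale 8): sell min(8,34)=8. stock: 34 - 8 = 26. total_sold = 26
  Event 6 (return 5): 26 + 5 = 31
  Event 7 (return 7): 31 + 7 = 38
  Event 8 (return 8): 38 + 8 = 46
  Event 9 (restock 10): 46 + 10 = 56
Final: stock = 56, total_sold = 26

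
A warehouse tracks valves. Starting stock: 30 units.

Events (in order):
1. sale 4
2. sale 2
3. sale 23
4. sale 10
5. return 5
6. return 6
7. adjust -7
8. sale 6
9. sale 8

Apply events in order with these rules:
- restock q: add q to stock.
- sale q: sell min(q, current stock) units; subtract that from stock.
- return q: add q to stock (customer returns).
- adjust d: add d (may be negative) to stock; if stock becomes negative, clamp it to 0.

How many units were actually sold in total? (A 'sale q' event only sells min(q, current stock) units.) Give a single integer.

Answer: 34

Derivation:
Processing events:
Start: stock = 30
  Event 1 (sale 4): sell min(4,30)=4. stock: 30 - 4 = 26. total_sold = 4
  Event 2 (sale 2): sell min(2,26)=2. stock: 26 - 2 = 24. total_sold = 6
  Event 3 (sale 23): sell min(23,24)=23. stock: 24 - 23 = 1. total_sold = 29
  Event 4 (sale 10): sell min(10,1)=1. stock: 1 - 1 = 0. total_sold = 30
  Event 5 (return 5): 0 + 5 = 5
  Event 6 (return 6): 5 + 6 = 11
  Event 7 (adjust -7): 11 + -7 = 4
  Event 8 (sale 6): sell min(6,4)=4. stock: 4 - 4 = 0. total_sold = 34
  Event 9 (sale 8): sell min(8,0)=0. stock: 0 - 0 = 0. total_sold = 34
Final: stock = 0, total_sold = 34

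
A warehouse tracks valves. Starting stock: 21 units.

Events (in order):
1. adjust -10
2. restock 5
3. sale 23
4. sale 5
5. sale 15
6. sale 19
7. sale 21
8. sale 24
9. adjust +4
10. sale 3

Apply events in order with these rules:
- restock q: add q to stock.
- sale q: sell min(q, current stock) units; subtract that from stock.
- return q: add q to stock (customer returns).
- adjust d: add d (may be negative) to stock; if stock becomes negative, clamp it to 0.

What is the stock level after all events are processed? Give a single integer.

Answer: 1

Derivation:
Processing events:
Start: stock = 21
  Event 1 (adjust -10): 21 + -10 = 11
  Event 2 (restock 5): 11 + 5 = 16
  Event 3 (sale 23): sell min(23,16)=16. stock: 16 - 16 = 0. total_sold = 16
  Event 4 (sale 5): sell min(5,0)=0. stock: 0 - 0 = 0. total_sold = 16
  Event 5 (sale 15): sell min(15,0)=0. stock: 0 - 0 = 0. total_sold = 16
  Event 6 (sale 19): sell min(19,0)=0. stock: 0 - 0 = 0. total_sold = 16
  Event 7 (sale 21): sell min(21,0)=0. stock: 0 - 0 = 0. total_sold = 16
  Event 8 (sale 24): sell min(24,0)=0. stock: 0 - 0 = 0. total_sold = 16
  Event 9 (adjust +4): 0 + 4 = 4
  Event 10 (sale 3): sell min(3,4)=3. stock: 4 - 3 = 1. total_sold = 19
Final: stock = 1, total_sold = 19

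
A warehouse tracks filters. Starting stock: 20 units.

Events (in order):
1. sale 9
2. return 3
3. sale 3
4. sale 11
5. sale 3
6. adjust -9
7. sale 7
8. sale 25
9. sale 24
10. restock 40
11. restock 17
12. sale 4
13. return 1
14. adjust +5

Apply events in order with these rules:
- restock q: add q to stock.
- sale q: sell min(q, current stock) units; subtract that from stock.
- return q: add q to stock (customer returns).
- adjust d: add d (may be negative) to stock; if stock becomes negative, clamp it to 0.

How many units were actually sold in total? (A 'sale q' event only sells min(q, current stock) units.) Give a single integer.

Processing events:
Start: stock = 20
  Event 1 (sale 9): sell min(9,20)=9. stock: 20 - 9 = 11. total_sold = 9
  Event 2 (return 3): 11 + 3 = 14
  Event 3 (sale 3): sell min(3,14)=3. stock: 14 - 3 = 11. total_sold = 12
  Event 4 (sale 11): sell min(11,11)=11. stock: 11 - 11 = 0. total_sold = 23
  Event 5 (sale 3): sell min(3,0)=0. stock: 0 - 0 = 0. total_sold = 23
  Event 6 (adjust -9): 0 + -9 = 0 (clamped to 0)
  Event 7 (sale 7): sell min(7,0)=0. stock: 0 - 0 = 0. total_sold = 23
  Event 8 (sale 25): sell min(25,0)=0. stock: 0 - 0 = 0. total_sold = 23
  Event 9 (sale 24): sell min(24,0)=0. stock: 0 - 0 = 0. total_sold = 23
  Event 10 (restock 40): 0 + 40 = 40
  Event 11 (restock 17): 40 + 17 = 57
  Event 12 (sale 4): sell min(4,57)=4. stock: 57 - 4 = 53. total_sold = 27
  Event 13 (return 1): 53 + 1 = 54
  Event 14 (adjust +5): 54 + 5 = 59
Final: stock = 59, total_sold = 27

Answer: 27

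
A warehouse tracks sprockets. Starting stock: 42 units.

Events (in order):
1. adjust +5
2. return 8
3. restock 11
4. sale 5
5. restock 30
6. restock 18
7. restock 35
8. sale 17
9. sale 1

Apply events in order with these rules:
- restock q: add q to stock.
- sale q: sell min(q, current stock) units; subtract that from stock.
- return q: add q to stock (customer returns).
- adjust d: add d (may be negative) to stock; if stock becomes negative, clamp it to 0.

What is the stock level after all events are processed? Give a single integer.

Processing events:
Start: stock = 42
  Event 1 (adjust +5): 42 + 5 = 47
  Event 2 (return 8): 47 + 8 = 55
  Event 3 (restock 11): 55 + 11 = 66
  Event 4 (sale 5): sell min(5,66)=5. stock: 66 - 5 = 61. total_sold = 5
  Event 5 (restock 30): 61 + 30 = 91
  Event 6 (restock 18): 91 + 18 = 109
  Event 7 (restock 35): 109 + 35 = 144
  Event 8 (sale 17): sell min(17,144)=17. stock: 144 - 17 = 127. total_sold = 22
  Event 9 (sale 1): sell min(1,127)=1. stock: 127 - 1 = 126. total_sold = 23
Final: stock = 126, total_sold = 23

Answer: 126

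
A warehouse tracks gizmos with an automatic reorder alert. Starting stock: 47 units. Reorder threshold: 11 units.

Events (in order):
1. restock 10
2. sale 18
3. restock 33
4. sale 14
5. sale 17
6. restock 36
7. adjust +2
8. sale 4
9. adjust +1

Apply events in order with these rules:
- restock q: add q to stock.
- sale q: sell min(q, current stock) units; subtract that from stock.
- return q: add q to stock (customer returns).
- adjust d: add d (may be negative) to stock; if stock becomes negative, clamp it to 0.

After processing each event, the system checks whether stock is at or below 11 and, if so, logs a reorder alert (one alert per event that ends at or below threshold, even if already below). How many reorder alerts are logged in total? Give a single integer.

Processing events:
Start: stock = 47
  Event 1 (restock 10): 47 + 10 = 57
  Event 2 (sale 18): sell min(18,57)=18. stock: 57 - 18 = 39. total_sold = 18
  Event 3 (restock 33): 39 + 33 = 72
  Event 4 (sale 14): sell min(14,72)=14. stock: 72 - 14 = 58. total_sold = 32
  Event 5 (sale 17): sell min(17,58)=17. stock: 58 - 17 = 41. total_sold = 49
  Event 6 (restock 36): 41 + 36 = 77
  Event 7 (adjust +2): 77 + 2 = 79
  Event 8 (sale 4): sell min(4,79)=4. stock: 79 - 4 = 75. total_sold = 53
  Event 9 (adjust +1): 75 + 1 = 76
Final: stock = 76, total_sold = 53

Checking against threshold 11:
  After event 1: stock=57 > 11
  After event 2: stock=39 > 11
  After event 3: stock=72 > 11
  After event 4: stock=58 > 11
  After event 5: stock=41 > 11
  After event 6: stock=77 > 11
  After event 7: stock=79 > 11
  After event 8: stock=75 > 11
  After event 9: stock=76 > 11
Alert events: []. Count = 0

Answer: 0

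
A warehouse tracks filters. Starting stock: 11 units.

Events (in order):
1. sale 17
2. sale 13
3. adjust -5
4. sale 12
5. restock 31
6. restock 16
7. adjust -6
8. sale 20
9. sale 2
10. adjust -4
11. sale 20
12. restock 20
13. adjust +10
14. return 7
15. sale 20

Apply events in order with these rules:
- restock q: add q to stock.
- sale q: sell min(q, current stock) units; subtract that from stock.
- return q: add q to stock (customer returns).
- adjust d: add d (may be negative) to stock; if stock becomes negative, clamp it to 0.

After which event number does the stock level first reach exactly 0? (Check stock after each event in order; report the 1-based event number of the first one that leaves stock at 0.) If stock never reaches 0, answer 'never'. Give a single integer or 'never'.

Processing events:
Start: stock = 11
  Event 1 (sale 17): sell min(17,11)=11. stock: 11 - 11 = 0. total_sold = 11
  Event 2 (sale 13): sell min(13,0)=0. stock: 0 - 0 = 0. total_sold = 11
  Event 3 (adjust -5): 0 + -5 = 0 (clamped to 0)
  Event 4 (sale 12): sell min(12,0)=0. stock: 0 - 0 = 0. total_sold = 11
  Event 5 (restock 31): 0 + 31 = 31
  Event 6 (restock 16): 31 + 16 = 47
  Event 7 (adjust -6): 47 + -6 = 41
  Event 8 (sale 20): sell min(20,41)=20. stock: 41 - 20 = 21. total_sold = 31
  Event 9 (sale 2): sell min(2,21)=2. stock: 21 - 2 = 19. total_sold = 33
  Event 10 (adjust -4): 19 + -4 = 15
  Event 11 (sale 20): sell min(20,15)=15. stock: 15 - 15 = 0. total_sold = 48
  Event 12 (restock 20): 0 + 20 = 20
  Event 13 (adjust +10): 20 + 10 = 30
  Event 14 (return 7): 30 + 7 = 37
  Event 15 (sale 20): sell min(20,37)=20. stock: 37 - 20 = 17. total_sold = 68
Final: stock = 17, total_sold = 68

First zero at event 1.

Answer: 1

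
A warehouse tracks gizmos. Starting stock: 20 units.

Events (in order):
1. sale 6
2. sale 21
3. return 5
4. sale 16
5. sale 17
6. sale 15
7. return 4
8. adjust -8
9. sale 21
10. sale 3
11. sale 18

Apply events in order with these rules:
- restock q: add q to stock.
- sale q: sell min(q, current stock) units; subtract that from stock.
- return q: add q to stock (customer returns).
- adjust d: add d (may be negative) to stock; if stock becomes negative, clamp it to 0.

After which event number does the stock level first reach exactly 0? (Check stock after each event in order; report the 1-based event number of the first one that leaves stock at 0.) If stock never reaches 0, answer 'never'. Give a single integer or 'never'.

Processing events:
Start: stock = 20
  Event 1 (sale 6): sell min(6,20)=6. stock: 20 - 6 = 14. total_sold = 6
  Event 2 (sale 21): sell min(21,14)=14. stock: 14 - 14 = 0. total_sold = 20
  Event 3 (return 5): 0 + 5 = 5
  Event 4 (sale 16): sell min(16,5)=5. stock: 5 - 5 = 0. total_sold = 25
  Event 5 (sale 17): sell min(17,0)=0. stock: 0 - 0 = 0. total_sold = 25
  Event 6 (sale 15): sell min(15,0)=0. stock: 0 - 0 = 0. total_sold = 25
  Event 7 (return 4): 0 + 4 = 4
  Event 8 (adjust -8): 4 + -8 = 0 (clamped to 0)
  Event 9 (sale 21): sell min(21,0)=0. stock: 0 - 0 = 0. total_sold = 25
  Event 10 (sale 3): sell min(3,0)=0. stock: 0 - 0 = 0. total_sold = 25
  Event 11 (sale 18): sell min(18,0)=0. stock: 0 - 0 = 0. total_sold = 25
Final: stock = 0, total_sold = 25

First zero at event 2.

Answer: 2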